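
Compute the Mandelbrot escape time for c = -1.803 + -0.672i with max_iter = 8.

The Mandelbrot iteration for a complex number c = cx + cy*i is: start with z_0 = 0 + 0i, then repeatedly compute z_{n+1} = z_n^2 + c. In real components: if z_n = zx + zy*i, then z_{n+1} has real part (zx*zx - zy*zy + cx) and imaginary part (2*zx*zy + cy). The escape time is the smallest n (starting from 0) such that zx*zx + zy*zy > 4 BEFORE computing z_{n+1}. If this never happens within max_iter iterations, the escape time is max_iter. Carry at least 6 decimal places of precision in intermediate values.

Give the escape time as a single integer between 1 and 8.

Answer: 2

Derivation:
z_0 = 0 + 0i, c = -1.8030 + -0.6720i
Iter 1: z = -1.8030 + -0.6720i, |z|^2 = 3.7024
Iter 2: z = 0.9962 + 1.7512i, |z|^2 = 4.0593
Escaped at iteration 2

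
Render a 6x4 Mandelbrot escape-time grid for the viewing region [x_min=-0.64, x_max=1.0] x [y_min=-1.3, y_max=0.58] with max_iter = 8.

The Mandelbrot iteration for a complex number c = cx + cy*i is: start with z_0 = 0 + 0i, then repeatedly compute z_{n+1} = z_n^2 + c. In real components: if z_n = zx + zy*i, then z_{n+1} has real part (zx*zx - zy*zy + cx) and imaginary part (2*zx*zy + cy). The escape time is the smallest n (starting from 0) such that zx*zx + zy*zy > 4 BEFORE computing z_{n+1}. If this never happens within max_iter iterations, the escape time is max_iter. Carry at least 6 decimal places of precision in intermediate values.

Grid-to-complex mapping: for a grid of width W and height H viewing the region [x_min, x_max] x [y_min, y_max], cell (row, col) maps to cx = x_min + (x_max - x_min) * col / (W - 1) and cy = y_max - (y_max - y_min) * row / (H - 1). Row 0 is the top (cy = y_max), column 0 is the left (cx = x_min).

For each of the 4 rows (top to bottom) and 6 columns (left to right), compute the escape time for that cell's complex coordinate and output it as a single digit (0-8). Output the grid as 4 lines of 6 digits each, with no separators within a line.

(row=0, col=0): c = -0.6400 + 0.5800i → escape time 8
(row=0, col=1): c = -0.3120 + 0.5800i → escape time 8
(row=0, col=2): c = 0.0160 + 0.5800i → escape time 8
(row=0, col=3): c = 0.3440 + 0.5800i → escape time 8
(row=0, col=4): c = 0.6720 + 0.5800i → escape time 3
(row=0, col=5): c = 1.0000 + 0.5800i → escape time 2
(row=1, col=0): c = -0.6400 + -0.0467i → escape time 8
(row=1, col=1): c = -0.3120 + -0.0467i → escape time 8
(row=1, col=2): c = 0.0160 + -0.0467i → escape time 8
(row=1, col=3): c = 0.3440 + -0.0467i → escape time 8
(row=1, col=4): c = 0.6720 + -0.0467i → escape time 4
(row=1, col=5): c = 1.0000 + -0.0467i → escape time 2
(row=2, col=0): c = -0.6400 + -0.6733i → escape time 8
(row=2, col=1): c = -0.3120 + -0.6733i → escape time 8
(row=2, col=2): c = 0.0160 + -0.6733i → escape time 8
(row=2, col=3): c = 0.3440 + -0.6733i → escape time 8
(row=2, col=4): c = 0.6720 + -0.6733i → escape time 3
(row=2, col=5): c = 1.0000 + -0.6733i → escape time 2
(row=3, col=0): c = -0.6400 + -1.3000i → escape time 3
(row=3, col=1): c = -0.3120 + -1.3000i → escape time 3
(row=3, col=2): c = 0.0160 + -1.3000i → escape time 2
(row=3, col=3): c = 0.3440 + -1.3000i → escape time 2
(row=3, col=4): c = 0.6720 + -1.3000i → escape time 2
(row=3, col=5): c = 1.0000 + -1.3000i → escape time 2

Answer: 888832
888842
888832
332222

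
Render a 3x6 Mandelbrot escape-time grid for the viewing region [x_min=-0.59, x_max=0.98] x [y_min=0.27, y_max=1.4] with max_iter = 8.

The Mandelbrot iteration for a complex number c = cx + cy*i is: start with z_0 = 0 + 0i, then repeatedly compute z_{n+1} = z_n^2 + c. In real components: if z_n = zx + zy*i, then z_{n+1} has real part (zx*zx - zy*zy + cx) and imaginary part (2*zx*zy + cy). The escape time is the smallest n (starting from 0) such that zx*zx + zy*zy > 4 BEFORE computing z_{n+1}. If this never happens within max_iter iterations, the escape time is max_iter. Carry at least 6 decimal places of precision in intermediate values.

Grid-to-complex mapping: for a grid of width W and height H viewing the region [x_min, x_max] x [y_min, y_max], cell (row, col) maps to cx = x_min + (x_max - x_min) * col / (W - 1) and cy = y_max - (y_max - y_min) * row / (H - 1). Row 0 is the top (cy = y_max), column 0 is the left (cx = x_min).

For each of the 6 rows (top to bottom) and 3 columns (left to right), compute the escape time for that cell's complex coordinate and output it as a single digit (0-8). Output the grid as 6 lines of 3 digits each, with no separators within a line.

Answer: 222
332
442
662
882
882

Derivation:
(row=0, col=0): c = -0.5900 + 1.4000i → escape time 2
(row=0, col=1): c = 0.1950 + 1.4000i → escape time 2
(row=0, col=2): c = 0.9800 + 1.4000i → escape time 2
(row=1, col=0): c = -0.5900 + 1.1740i → escape time 3
(row=1, col=1): c = 0.1950 + 1.1740i → escape time 3
(row=1, col=2): c = 0.9800 + 1.1740i → escape time 2
(row=2, col=0): c = -0.5900 + 0.9480i → escape time 4
(row=2, col=1): c = 0.1950 + 0.9480i → escape time 4
(row=2, col=2): c = 0.9800 + 0.9480i → escape time 2
(row=3, col=0): c = -0.5900 + 0.7220i → escape time 6
(row=3, col=1): c = 0.1950 + 0.7220i → escape time 6
(row=3, col=2): c = 0.9800 + 0.7220i → escape time 2
(row=4, col=0): c = -0.5900 + 0.4960i → escape time 8
(row=4, col=1): c = 0.1950 + 0.4960i → escape time 8
(row=4, col=2): c = 0.9800 + 0.4960i → escape time 2
(row=5, col=0): c = -0.5900 + 0.2700i → escape time 8
(row=5, col=1): c = 0.1950 + 0.2700i → escape time 8
(row=5, col=2): c = 0.9800 + 0.2700i → escape time 2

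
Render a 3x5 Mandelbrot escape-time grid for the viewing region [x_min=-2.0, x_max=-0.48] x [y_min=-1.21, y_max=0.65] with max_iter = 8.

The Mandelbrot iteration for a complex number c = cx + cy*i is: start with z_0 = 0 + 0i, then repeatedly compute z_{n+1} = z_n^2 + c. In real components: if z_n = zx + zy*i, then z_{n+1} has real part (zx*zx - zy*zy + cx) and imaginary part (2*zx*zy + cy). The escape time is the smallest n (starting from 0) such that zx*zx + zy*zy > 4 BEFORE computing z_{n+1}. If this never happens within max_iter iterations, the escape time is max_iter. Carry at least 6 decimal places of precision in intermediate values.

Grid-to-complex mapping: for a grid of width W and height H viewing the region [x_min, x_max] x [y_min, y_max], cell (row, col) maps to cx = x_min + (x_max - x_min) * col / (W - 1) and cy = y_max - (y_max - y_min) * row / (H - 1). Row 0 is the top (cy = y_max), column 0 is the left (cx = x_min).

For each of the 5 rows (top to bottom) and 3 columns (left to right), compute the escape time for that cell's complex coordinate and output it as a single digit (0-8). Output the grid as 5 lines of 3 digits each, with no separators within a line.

(row=0, col=0): c = -2.0000 + 0.6500i → escape time 1
(row=0, col=1): c = -1.2400 + 0.6500i → escape time 3
(row=0, col=2): c = -0.4800 + 0.6500i → escape time 8
(row=1, col=0): c = -2.0000 + 0.1850i → escape time 1
(row=1, col=1): c = -1.2400 + 0.1850i → escape time 8
(row=1, col=2): c = -0.4800 + 0.1850i → escape time 8
(row=2, col=0): c = -2.0000 + -0.2800i → escape time 1
(row=2, col=1): c = -1.2400 + -0.2800i → escape time 8
(row=2, col=2): c = -0.4800 + -0.2800i → escape time 8
(row=3, col=0): c = -2.0000 + -0.7450i → escape time 1
(row=3, col=1): c = -1.2400 + -0.7450i → escape time 3
(row=3, col=2): c = -0.4800 + -0.7450i → escape time 6
(row=4, col=0): c = -2.0000 + -1.2100i → escape time 1
(row=4, col=1): c = -1.2400 + -1.2100i → escape time 2
(row=4, col=2): c = -0.4800 + -1.2100i → escape time 3

Answer: 138
188
188
136
123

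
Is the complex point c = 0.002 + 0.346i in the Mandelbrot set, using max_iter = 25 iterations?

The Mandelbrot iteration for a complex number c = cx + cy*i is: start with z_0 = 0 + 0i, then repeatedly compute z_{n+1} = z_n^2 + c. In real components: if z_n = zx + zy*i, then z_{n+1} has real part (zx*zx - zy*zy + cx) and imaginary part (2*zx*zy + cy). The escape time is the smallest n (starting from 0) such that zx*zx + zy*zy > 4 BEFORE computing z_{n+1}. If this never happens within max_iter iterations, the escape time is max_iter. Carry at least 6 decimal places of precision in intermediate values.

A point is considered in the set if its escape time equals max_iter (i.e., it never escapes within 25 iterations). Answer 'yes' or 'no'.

Answer: yes

Derivation:
z_0 = 0 + 0i, c = 0.0020 + 0.3460i
Iter 1: z = 0.0020 + 0.3460i, |z|^2 = 0.1197
Iter 2: z = -0.1177 + 0.3474i, |z|^2 = 0.1345
Iter 3: z = -0.1048 + 0.2642i, |z|^2 = 0.0808
Iter 4: z = -0.0568 + 0.2906i, |z|^2 = 0.0877
Iter 5: z = -0.0792 + 0.3130i, |z|^2 = 0.1042
Iter 6: z = -0.0897 + 0.2964i, |z|^2 = 0.0959
Iter 7: z = -0.0778 + 0.2928i, |z|^2 = 0.0918
Iter 8: z = -0.0777 + 0.3004i, |z|^2 = 0.0963
Iter 9: z = -0.0822 + 0.2993i, |z|^2 = 0.0963
Iter 10: z = -0.0808 + 0.2968i, |z|^2 = 0.0946
Iter 11: z = -0.0795 + 0.2980i, |z|^2 = 0.0951
Iter 12: z = -0.0805 + 0.2986i, |z|^2 = 0.0956
Iter 13: z = -0.0807 + 0.2979i, |z|^2 = 0.0953
Iter 14: z = -0.0803 + 0.2979i, |z|^2 = 0.0952
Iter 15: z = -0.0803 + 0.2982i, |z|^2 = 0.0954
Iter 16: z = -0.0805 + 0.2981i, |z|^2 = 0.0953
Iter 17: z = -0.0804 + 0.2980i, |z|^2 = 0.0953
Iter 18: z = -0.0804 + 0.2981i, |z|^2 = 0.0953
Iter 19: z = -0.0804 + 0.2981i, |z|^2 = 0.0953
Iter 20: z = -0.0804 + 0.2981i, |z|^2 = 0.0953
Iter 21: z = -0.0804 + 0.2981i, |z|^2 = 0.0953
Iter 22: z = -0.0804 + 0.2981i, |z|^2 = 0.0953
Iter 23: z = -0.0804 + 0.2981i, |z|^2 = 0.0953
Iter 24: z = -0.0804 + 0.2981i, |z|^2 = 0.0953
Did not escape in 25 iterations → in set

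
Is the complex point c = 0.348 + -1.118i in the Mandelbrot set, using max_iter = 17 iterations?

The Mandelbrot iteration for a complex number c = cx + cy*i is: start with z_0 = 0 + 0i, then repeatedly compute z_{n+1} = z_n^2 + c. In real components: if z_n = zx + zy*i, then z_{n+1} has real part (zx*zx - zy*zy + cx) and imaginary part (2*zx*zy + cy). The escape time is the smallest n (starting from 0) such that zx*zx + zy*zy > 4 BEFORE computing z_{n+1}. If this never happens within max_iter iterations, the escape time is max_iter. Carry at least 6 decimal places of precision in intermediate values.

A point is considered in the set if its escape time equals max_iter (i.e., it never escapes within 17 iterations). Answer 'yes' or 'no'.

Answer: no

Derivation:
z_0 = 0 + 0i, c = 0.3480 + -1.1180i
Iter 1: z = 0.3480 + -1.1180i, |z|^2 = 1.3710
Iter 2: z = -0.7808 + -1.8961i, |z|^2 = 4.2050
Escaped at iteration 2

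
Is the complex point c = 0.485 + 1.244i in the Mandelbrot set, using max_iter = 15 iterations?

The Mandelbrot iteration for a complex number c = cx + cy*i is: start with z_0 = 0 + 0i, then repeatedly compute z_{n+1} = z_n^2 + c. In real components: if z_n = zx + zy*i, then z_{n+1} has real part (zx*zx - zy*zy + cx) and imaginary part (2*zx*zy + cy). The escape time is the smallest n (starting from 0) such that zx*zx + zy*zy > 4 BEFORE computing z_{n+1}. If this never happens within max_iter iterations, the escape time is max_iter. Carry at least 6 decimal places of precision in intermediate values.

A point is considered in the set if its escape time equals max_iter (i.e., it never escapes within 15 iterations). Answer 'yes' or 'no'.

z_0 = 0 + 0i, c = 0.4850 + 1.2440i
Iter 1: z = 0.4850 + 1.2440i, |z|^2 = 1.7828
Iter 2: z = -0.8273 + 2.4507i, |z|^2 = 6.6903
Escaped at iteration 2

Answer: no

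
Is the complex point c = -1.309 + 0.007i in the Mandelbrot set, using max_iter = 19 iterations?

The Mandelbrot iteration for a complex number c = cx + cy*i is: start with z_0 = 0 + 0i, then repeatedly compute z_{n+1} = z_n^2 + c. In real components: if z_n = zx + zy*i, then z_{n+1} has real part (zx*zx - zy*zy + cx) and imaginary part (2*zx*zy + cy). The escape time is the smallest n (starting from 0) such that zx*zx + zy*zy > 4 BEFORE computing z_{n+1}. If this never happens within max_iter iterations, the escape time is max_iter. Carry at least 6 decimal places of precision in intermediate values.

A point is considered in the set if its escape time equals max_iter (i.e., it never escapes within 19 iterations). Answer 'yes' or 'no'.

Answer: yes

Derivation:
z_0 = 0 + 0i, c = -1.3090 + 0.0070i
Iter 1: z = -1.3090 + 0.0070i, |z|^2 = 1.7135
Iter 2: z = 0.4044 + -0.0113i, |z|^2 = 0.1637
Iter 3: z = -1.1456 + -0.0022i, |z|^2 = 1.3123
Iter 4: z = 0.0033 + 0.0120i, |z|^2 = 0.0002
Iter 5: z = -1.3091 + 0.0071i, |z|^2 = 1.7139
Iter 6: z = 0.4048 + -0.0115i, |z|^2 = 0.1640
Iter 7: z = -1.1453 + -0.0023i, |z|^2 = 1.3117
Iter 8: z = 0.0027 + 0.0124i, |z|^2 = 0.0002
Iter 9: z = -1.3091 + 0.0071i, |z|^2 = 1.7139
Iter 10: z = 0.4048 + -0.0115i, |z|^2 = 0.1640
Iter 11: z = -1.1453 + -0.0023i, |z|^2 = 1.3116
Iter 12: z = 0.0026 + 0.0123i, |z|^2 = 0.0002
Iter 13: z = -1.3091 + 0.0071i, |z|^2 = 1.7139
Iter 14: z = 0.4048 + -0.0115i, |z|^2 = 0.1640
Iter 15: z = -1.1453 + -0.0023i, |z|^2 = 1.3116
Iter 16: z = 0.0026 + 0.0123i, |z|^2 = 0.0002
Iter 17: z = -1.3091 + 0.0071i, |z|^2 = 1.7139
Iter 18: z = 0.4048 + -0.0115i, |z|^2 = 0.1640
Did not escape in 19 iterations → in set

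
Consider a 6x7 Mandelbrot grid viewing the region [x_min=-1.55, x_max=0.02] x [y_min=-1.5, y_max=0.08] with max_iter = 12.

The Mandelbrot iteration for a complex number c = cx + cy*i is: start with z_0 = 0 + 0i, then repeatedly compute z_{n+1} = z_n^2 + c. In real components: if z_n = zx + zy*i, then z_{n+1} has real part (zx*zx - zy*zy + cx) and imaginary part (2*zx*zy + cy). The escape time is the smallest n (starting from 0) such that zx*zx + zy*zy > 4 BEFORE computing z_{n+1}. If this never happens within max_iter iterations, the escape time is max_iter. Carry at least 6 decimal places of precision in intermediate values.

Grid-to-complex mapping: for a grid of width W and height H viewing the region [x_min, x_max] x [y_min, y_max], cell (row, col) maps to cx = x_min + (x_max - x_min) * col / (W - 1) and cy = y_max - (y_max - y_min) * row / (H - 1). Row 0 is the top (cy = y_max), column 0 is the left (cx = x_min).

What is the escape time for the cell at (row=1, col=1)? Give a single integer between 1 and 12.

Answer: 12

Derivation:
z_0 = 0 + 0i, c = -1.2360 + -0.1833i
Iter 1: z = -1.2360 + -0.1833i, |z|^2 = 1.5613
Iter 2: z = 0.2581 + 0.2699i, |z|^2 = 0.1394
Iter 3: z = -1.2422 + -0.0440i, |z|^2 = 1.5451
Iter 4: z = 0.3052 + -0.0739i, |z|^2 = 0.0986
Iter 5: z = -1.1483 + -0.2285i, |z|^2 = 1.3709
Iter 6: z = 0.0305 + 0.3414i, |z|^2 = 0.1175
Iter 7: z = -1.3516 + -0.1625i, |z|^2 = 1.8532
Iter 8: z = 0.5644 + 0.2560i, |z|^2 = 0.3841
Iter 9: z = -0.9830 + 0.1056i, |z|^2 = 0.9774
Iter 10: z = -0.2809 + -0.3910i, |z|^2 = 0.2318
Iter 11: z = -1.3100 + 0.0363i, |z|^2 = 1.7174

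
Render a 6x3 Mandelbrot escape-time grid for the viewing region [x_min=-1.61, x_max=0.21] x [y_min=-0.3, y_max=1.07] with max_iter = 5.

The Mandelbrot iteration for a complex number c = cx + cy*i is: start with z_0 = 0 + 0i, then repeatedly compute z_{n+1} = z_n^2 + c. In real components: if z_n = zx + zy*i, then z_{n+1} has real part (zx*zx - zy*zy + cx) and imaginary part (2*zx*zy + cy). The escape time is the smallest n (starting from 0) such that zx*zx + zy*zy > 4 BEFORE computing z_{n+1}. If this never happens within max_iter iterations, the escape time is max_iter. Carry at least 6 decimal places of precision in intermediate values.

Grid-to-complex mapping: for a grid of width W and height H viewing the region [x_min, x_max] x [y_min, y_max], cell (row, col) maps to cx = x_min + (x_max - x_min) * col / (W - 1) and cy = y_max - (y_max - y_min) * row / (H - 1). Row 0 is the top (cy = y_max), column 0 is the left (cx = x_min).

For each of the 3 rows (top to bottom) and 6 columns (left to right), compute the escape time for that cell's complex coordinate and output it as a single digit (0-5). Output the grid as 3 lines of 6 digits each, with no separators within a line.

(row=0, col=0): c = -1.6100 + 1.0700i → escape time 2
(row=0, col=1): c = -1.2460 + 1.0700i → escape time 3
(row=0, col=2): c = -0.8820 + 1.0700i → escape time 3
(row=0, col=3): c = -0.5180 + 1.0700i → escape time 4
(row=0, col=4): c = -0.1540 + 1.0700i → escape time 5
(row=0, col=5): c = 0.2100 + 1.0700i → escape time 3
(row=1, col=0): c = -1.6100 + 0.3850i → escape time 4
(row=1, col=1): c = -1.2460 + 0.3850i → escape time 5
(row=1, col=2): c = -0.8820 + 0.3850i → escape time 5
(row=1, col=3): c = -0.5180 + 0.3850i → escape time 5
(row=1, col=4): c = -0.1540 + 0.3850i → escape time 5
(row=1, col=5): c = 0.2100 + 0.3850i → escape time 5
(row=2, col=0): c = -1.6100 + -0.3000i → escape time 4
(row=2, col=1): c = -1.2460 + -0.3000i → escape time 5
(row=2, col=2): c = -0.8820 + -0.3000i → escape time 5
(row=2, col=3): c = -0.5180 + -0.3000i → escape time 5
(row=2, col=4): c = -0.1540 + -0.3000i → escape time 5
(row=2, col=5): c = 0.2100 + -0.3000i → escape time 5

Answer: 233453
455555
455555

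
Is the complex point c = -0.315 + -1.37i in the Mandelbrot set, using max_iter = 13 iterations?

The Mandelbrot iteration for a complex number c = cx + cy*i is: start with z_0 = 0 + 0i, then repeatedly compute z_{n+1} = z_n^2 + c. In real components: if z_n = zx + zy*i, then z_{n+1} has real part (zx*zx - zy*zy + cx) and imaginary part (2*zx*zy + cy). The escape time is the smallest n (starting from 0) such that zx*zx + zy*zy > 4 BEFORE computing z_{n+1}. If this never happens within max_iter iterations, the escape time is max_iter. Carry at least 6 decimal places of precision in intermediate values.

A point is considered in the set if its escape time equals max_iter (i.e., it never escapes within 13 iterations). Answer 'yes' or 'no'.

z_0 = 0 + 0i, c = -0.3150 + -1.3700i
Iter 1: z = -0.3150 + -1.3700i, |z|^2 = 1.9761
Iter 2: z = -2.0927 + -0.5069i, |z|^2 = 4.6362
Escaped at iteration 2

Answer: no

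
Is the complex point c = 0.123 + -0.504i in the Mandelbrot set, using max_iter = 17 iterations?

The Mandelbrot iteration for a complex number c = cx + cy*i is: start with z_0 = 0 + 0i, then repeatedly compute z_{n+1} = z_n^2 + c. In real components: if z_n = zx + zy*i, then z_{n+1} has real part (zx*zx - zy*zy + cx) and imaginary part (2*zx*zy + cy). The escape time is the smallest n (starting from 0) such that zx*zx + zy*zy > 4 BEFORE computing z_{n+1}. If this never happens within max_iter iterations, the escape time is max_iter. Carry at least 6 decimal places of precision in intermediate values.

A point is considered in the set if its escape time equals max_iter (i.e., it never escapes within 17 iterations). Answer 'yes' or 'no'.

z_0 = 0 + 0i, c = 0.1230 + -0.5040i
Iter 1: z = 0.1230 + -0.5040i, |z|^2 = 0.2691
Iter 2: z = -0.1159 + -0.6280i, |z|^2 = 0.4078
Iter 3: z = -0.2579 + -0.3584i, |z|^2 = 0.1950
Iter 4: z = 0.0610 + -0.3191i, |z|^2 = 0.1055
Iter 5: z = 0.0249 + -0.5430i, |z|^2 = 0.2954
Iter 6: z = -0.1712 + -0.5310i, |z|^2 = 0.3113
Iter 7: z = -0.1297 + -0.3222i, |z|^2 = 0.1206
Iter 8: z = 0.0360 + -0.4204i, |z|^2 = 0.1780
Iter 9: z = -0.0525 + -0.5343i, |z|^2 = 0.2882
Iter 10: z = -0.1597 + -0.4479i, |z|^2 = 0.2262
Iter 11: z = -0.0522 + -0.3609i, |z|^2 = 0.1330
Iter 12: z = -0.0045 + -0.4664i, |z|^2 = 0.2175
Iter 13: z = -0.0945 + -0.4998i, |z|^2 = 0.2587
Iter 14: z = -0.1178 + -0.4096i, |z|^2 = 0.1816
Iter 15: z = -0.0309 + -0.4075i, |z|^2 = 0.1670
Iter 16: z = -0.0421 + -0.4788i, |z|^2 = 0.2311
Did not escape in 17 iterations → in set

Answer: yes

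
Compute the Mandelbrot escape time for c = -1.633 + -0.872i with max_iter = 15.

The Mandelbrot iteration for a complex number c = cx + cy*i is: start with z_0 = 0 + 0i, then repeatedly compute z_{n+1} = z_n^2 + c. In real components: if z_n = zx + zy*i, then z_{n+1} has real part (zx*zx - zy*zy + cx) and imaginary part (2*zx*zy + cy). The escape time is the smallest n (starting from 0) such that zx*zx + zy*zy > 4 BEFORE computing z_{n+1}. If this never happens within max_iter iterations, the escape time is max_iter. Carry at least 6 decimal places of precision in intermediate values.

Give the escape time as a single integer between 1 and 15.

Answer: 3

Derivation:
z_0 = 0 + 0i, c = -1.6330 + -0.8720i
Iter 1: z = -1.6330 + -0.8720i, |z|^2 = 3.4271
Iter 2: z = 0.2733 + 1.9760i, |z|^2 = 3.9791
Iter 3: z = -5.4627 + 0.2081i, |z|^2 = 29.8843
Escaped at iteration 3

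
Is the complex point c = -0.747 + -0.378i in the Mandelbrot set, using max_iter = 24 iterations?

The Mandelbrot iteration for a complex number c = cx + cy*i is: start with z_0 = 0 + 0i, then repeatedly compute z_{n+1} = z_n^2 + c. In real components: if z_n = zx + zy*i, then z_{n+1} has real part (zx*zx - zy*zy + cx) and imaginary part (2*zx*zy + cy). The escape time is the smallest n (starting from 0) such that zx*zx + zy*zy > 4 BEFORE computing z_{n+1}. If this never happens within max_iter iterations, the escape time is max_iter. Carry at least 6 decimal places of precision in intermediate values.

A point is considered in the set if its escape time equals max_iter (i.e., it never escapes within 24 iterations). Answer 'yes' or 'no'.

z_0 = 0 + 0i, c = -0.7470 + -0.3780i
Iter 1: z = -0.7470 + -0.3780i, |z|^2 = 0.7009
Iter 2: z = -0.3319 + 0.1867i, |z|^2 = 0.1450
Iter 3: z = -0.6717 + -0.5019i, |z|^2 = 0.7032
Iter 4: z = -0.5477 + 0.2963i, |z|^2 = 0.3878
Iter 5: z = -0.5348 + -0.7026i, |z|^2 = 0.7797
Iter 6: z = -0.9547 + 0.3735i, |z|^2 = 1.0509
Iter 7: z = 0.0248 + -1.0912i, |z|^2 = 1.1914
Iter 8: z = -1.9371 + -0.4322i, |z|^2 = 3.9393
Iter 9: z = 2.8187 + 1.2966i, |z|^2 = 9.6259
Escaped at iteration 9

Answer: no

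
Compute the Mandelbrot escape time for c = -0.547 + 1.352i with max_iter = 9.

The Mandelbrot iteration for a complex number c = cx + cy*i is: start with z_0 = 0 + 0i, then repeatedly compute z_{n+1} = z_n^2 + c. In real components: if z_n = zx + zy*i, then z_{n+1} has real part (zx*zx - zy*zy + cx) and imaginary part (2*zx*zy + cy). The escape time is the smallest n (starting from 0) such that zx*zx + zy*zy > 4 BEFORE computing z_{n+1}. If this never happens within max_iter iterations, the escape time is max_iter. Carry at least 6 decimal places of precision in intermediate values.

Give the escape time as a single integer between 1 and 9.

z_0 = 0 + 0i, c = -0.5470 + 1.3520i
Iter 1: z = -0.5470 + 1.3520i, |z|^2 = 2.1271
Iter 2: z = -2.0757 + -0.1271i, |z|^2 = 4.3247
Escaped at iteration 2

Answer: 2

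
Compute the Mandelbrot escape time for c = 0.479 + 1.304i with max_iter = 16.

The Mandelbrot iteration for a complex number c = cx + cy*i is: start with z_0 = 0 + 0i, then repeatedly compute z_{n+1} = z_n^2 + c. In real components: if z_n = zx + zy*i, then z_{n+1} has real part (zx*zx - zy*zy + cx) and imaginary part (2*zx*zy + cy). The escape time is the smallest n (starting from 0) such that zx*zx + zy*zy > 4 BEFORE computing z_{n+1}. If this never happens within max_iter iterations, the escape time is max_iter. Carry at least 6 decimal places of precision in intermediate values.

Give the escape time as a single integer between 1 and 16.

Answer: 2

Derivation:
z_0 = 0 + 0i, c = 0.4790 + 1.3040i
Iter 1: z = 0.4790 + 1.3040i, |z|^2 = 1.9299
Iter 2: z = -0.9920 + 2.5532i, |z|^2 = 7.5030
Escaped at iteration 2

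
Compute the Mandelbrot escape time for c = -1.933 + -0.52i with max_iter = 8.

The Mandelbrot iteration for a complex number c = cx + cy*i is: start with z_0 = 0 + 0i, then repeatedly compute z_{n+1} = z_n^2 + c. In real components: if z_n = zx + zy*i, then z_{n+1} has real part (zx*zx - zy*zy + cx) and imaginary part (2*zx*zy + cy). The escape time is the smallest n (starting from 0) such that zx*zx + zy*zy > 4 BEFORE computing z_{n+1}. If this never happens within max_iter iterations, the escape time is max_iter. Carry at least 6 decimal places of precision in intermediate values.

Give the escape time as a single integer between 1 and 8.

z_0 = 0 + 0i, c = -1.9330 + -0.5200i
Iter 1: z = -1.9330 + -0.5200i, |z|^2 = 4.0069
Escaped at iteration 1

Answer: 1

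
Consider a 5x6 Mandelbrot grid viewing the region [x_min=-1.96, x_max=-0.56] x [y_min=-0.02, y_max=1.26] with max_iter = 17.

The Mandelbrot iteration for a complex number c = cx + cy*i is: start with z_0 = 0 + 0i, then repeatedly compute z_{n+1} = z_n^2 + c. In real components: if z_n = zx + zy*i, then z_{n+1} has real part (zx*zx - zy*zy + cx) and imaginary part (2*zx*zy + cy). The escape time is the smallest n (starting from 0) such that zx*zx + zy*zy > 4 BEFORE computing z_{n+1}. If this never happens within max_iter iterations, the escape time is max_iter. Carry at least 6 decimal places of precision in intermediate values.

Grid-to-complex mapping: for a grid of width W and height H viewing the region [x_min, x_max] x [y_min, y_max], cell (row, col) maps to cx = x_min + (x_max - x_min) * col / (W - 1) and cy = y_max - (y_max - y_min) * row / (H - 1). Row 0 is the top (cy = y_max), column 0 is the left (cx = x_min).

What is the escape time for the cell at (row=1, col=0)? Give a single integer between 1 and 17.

z_0 = 0 + 0i, c = -1.9600 + 1.0040i
Iter 1: z = -1.9600 + 1.0040i, |z|^2 = 4.8496
Escaped at iteration 1

Answer: 1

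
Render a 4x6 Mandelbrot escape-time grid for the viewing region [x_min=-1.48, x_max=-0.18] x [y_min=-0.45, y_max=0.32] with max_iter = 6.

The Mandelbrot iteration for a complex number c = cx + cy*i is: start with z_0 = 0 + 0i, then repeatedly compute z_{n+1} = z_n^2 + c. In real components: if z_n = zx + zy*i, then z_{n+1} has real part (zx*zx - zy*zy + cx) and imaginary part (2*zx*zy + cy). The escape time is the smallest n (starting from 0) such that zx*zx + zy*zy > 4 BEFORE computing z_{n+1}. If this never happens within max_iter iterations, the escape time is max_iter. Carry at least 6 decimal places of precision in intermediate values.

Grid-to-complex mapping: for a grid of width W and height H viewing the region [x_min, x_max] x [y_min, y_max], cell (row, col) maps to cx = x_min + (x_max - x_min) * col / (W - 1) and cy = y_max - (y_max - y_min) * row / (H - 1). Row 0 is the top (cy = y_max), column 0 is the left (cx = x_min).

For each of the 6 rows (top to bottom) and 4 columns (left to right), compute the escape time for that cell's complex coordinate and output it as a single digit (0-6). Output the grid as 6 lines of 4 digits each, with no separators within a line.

(row=0, col=0): c = -1.4800 + 0.3200i → escape time 5
(row=0, col=1): c = -1.0467 + 0.3200i → escape time 6
(row=0, col=2): c = -0.6133 + 0.3200i → escape time 6
(row=0, col=3): c = -0.1800 + 0.3200i → escape time 6
(row=1, col=0): c = -1.4800 + 0.1660i → escape time 5
(row=1, col=1): c = -1.0467 + 0.1660i → escape time 6
(row=1, col=2): c = -0.6133 + 0.1660i → escape time 6
(row=1, col=3): c = -0.1800 + 0.1660i → escape time 6
(row=2, col=0): c = -1.4800 + 0.0120i → escape time 6
(row=2, col=1): c = -1.0467 + 0.0120i → escape time 6
(row=2, col=2): c = -0.6133 + 0.0120i → escape time 6
(row=2, col=3): c = -0.1800 + 0.0120i → escape time 6
(row=3, col=0): c = -1.4800 + -0.1420i → escape time 6
(row=3, col=1): c = -1.0467 + -0.1420i → escape time 6
(row=3, col=2): c = -0.6133 + -0.1420i → escape time 6
(row=3, col=3): c = -0.1800 + -0.1420i → escape time 6
(row=4, col=0): c = -1.4800 + -0.2960i → escape time 5
(row=4, col=1): c = -1.0467 + -0.2960i → escape time 6
(row=4, col=2): c = -0.6133 + -0.2960i → escape time 6
(row=4, col=3): c = -0.1800 + -0.2960i → escape time 6
(row=5, col=0): c = -1.4800 + -0.4500i → escape time 3
(row=5, col=1): c = -1.0467 + -0.4500i → escape time 5
(row=5, col=2): c = -0.6133 + -0.4500i → escape time 6
(row=5, col=3): c = -0.1800 + -0.4500i → escape time 6

Answer: 5666
5666
6666
6666
5666
3566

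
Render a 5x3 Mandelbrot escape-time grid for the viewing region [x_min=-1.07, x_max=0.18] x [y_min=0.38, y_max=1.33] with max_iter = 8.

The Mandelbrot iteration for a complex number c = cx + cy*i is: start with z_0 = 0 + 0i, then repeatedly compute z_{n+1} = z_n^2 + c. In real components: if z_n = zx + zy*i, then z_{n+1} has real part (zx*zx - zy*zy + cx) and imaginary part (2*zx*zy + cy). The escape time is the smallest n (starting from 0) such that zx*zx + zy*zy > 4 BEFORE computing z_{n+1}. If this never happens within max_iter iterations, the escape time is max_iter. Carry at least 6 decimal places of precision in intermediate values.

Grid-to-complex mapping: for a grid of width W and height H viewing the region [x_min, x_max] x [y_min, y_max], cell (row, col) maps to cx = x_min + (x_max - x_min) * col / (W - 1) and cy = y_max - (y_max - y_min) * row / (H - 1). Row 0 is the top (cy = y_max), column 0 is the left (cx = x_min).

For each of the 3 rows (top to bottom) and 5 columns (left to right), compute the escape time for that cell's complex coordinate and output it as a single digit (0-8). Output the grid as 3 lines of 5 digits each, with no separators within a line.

Answer: 22222
34585
88888

Derivation:
(row=0, col=0): c = -1.0700 + 1.3300i → escape time 2
(row=0, col=1): c = -0.7575 + 1.3300i → escape time 2
(row=0, col=2): c = -0.4450 + 1.3300i → escape time 2
(row=0, col=3): c = -0.1325 + 1.3300i → escape time 2
(row=0, col=4): c = 0.1800 + 1.3300i → escape time 2
(row=1, col=0): c = -1.0700 + 0.8550i → escape time 3
(row=1, col=1): c = -0.7575 + 0.8550i → escape time 4
(row=1, col=2): c = -0.4450 + 0.8550i → escape time 5
(row=1, col=3): c = -0.1325 + 0.8550i → escape time 8
(row=1, col=4): c = 0.1800 + 0.8550i → escape time 5
(row=2, col=0): c = -1.0700 + 0.3800i → escape time 8
(row=2, col=1): c = -0.7575 + 0.3800i → escape time 8
(row=2, col=2): c = -0.4450 + 0.3800i → escape time 8
(row=2, col=3): c = -0.1325 + 0.3800i → escape time 8
(row=2, col=4): c = 0.1800 + 0.3800i → escape time 8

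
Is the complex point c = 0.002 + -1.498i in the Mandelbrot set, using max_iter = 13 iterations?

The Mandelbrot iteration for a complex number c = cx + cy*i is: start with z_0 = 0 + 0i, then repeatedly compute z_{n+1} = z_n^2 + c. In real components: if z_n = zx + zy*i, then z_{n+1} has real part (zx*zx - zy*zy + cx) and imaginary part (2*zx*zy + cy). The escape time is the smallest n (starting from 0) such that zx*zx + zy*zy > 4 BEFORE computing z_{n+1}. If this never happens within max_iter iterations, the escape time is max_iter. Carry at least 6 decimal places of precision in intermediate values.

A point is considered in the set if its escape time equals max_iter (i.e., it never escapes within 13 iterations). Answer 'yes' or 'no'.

Answer: no

Derivation:
z_0 = 0 + 0i, c = 0.0020 + -1.4980i
Iter 1: z = 0.0020 + -1.4980i, |z|^2 = 2.2440
Iter 2: z = -2.2420 + -1.5040i, |z|^2 = 7.2886
Escaped at iteration 2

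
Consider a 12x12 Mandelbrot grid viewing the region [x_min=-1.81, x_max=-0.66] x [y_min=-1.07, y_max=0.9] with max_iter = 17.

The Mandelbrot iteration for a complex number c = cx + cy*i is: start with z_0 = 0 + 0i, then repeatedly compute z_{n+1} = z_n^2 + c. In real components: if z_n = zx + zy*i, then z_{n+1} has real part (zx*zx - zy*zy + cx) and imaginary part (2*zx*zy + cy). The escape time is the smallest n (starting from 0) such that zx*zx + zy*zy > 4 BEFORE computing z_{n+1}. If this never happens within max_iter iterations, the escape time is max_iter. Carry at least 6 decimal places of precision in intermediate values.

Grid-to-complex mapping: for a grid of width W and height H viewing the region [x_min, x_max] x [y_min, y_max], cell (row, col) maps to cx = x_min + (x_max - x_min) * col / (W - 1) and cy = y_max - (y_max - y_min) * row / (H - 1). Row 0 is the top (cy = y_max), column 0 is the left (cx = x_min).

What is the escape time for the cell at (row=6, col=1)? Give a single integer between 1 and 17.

Answer: 4

Derivation:
z_0 = 0 + 0i, c = -1.7055 + -0.1745i
Iter 1: z = -1.7055 + -0.1745i, |z|^2 = 2.9390
Iter 2: z = 1.1727 + 0.4208i, |z|^2 = 1.5522
Iter 3: z = -0.5074 + 0.8124i, |z|^2 = 0.9175
Iter 4: z = -2.1080 + -0.9990i, |z|^2 = 5.4415
Escaped at iteration 4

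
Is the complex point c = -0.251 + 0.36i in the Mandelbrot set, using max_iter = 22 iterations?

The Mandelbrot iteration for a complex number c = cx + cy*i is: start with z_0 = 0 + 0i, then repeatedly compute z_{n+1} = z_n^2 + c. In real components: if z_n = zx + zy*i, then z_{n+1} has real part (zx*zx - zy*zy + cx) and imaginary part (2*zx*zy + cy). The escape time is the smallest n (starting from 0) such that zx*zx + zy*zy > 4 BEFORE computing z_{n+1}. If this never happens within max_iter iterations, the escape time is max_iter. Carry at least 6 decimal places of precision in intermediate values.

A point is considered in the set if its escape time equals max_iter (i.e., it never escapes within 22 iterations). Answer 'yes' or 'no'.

Answer: yes

Derivation:
z_0 = 0 + 0i, c = -0.2510 + 0.3600i
Iter 1: z = -0.2510 + 0.3600i, |z|^2 = 0.1926
Iter 2: z = -0.3176 + 0.1793i, |z|^2 = 0.1330
Iter 3: z = -0.1823 + 0.2461i, |z|^2 = 0.0938
Iter 4: z = -0.2784 + 0.2703i, |z|^2 = 0.1505
Iter 5: z = -0.2466 + 0.2095i, |z|^2 = 0.1047
Iter 6: z = -0.2341 + 0.2567i, |z|^2 = 0.1207
Iter 7: z = -0.2621 + 0.2398i, |z|^2 = 0.1262
Iter 8: z = -0.2398 + 0.2343i, |z|^2 = 0.1124
Iter 9: z = -0.2484 + 0.2476i, |z|^2 = 0.1230
Iter 10: z = -0.2506 + 0.2370i, |z|^2 = 0.1190
Iter 11: z = -0.2444 + 0.2412i, |z|^2 = 0.1179
Iter 12: z = -0.2495 + 0.2421i, |z|^2 = 0.1209
Iter 13: z = -0.2474 + 0.2392i, |z|^2 = 0.1184
Iter 14: z = -0.2470 + 0.2417i, |z|^2 = 0.1194
Iter 15: z = -0.2484 + 0.2406i, |z|^2 = 0.1196
Iter 16: z = -0.2472 + 0.2405i, |z|^2 = 0.1189
Iter 17: z = -0.2477 + 0.2411i, |z|^2 = 0.1195
Iter 18: z = -0.2478 + 0.2405i, |z|^2 = 0.1193
Iter 19: z = -0.2475 + 0.2408i, |z|^2 = 0.1192
Iter 20: z = -0.2477 + 0.2408i, |z|^2 = 0.1194
Iter 21: z = -0.2476 + 0.2407i, |z|^2 = 0.1192
Did not escape in 22 iterations → in set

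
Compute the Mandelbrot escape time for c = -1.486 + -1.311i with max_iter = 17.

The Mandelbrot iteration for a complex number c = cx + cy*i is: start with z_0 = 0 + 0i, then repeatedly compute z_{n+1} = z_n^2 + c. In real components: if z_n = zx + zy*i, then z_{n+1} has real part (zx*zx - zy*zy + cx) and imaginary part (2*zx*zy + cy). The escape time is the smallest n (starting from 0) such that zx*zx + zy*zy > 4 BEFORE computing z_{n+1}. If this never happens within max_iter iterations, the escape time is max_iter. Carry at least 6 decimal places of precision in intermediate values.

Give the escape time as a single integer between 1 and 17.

z_0 = 0 + 0i, c = -1.4860 + -1.3110i
Iter 1: z = -1.4860 + -1.3110i, |z|^2 = 3.9269
Iter 2: z = -0.9965 + 2.5853i, |z|^2 = 7.6768
Escaped at iteration 2

Answer: 2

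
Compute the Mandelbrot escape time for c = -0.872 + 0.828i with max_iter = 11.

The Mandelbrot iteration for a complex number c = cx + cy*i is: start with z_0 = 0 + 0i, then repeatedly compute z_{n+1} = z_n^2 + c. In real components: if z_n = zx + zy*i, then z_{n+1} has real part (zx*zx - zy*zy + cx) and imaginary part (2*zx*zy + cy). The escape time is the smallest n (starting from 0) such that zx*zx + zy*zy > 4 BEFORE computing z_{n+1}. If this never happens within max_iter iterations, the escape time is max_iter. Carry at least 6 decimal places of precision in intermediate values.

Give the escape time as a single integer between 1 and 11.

Answer: 4

Derivation:
z_0 = 0 + 0i, c = -0.8720 + 0.8280i
Iter 1: z = -0.8720 + 0.8280i, |z|^2 = 1.4460
Iter 2: z = -0.7972 + -0.6160i, |z|^2 = 1.0150
Iter 3: z = -0.6160 + 1.8102i, |z|^2 = 3.6562
Iter 4: z = -3.7694 + -1.4021i, |z|^2 = 16.1742
Escaped at iteration 4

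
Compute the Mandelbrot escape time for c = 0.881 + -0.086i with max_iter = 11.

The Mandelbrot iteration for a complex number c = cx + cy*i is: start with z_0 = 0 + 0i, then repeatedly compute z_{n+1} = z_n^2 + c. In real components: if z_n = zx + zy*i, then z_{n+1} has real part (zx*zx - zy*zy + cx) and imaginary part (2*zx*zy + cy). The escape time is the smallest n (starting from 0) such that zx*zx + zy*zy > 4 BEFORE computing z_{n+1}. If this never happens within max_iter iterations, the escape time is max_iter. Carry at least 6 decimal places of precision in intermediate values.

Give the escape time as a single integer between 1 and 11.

z_0 = 0 + 0i, c = 0.8810 + -0.0860i
Iter 1: z = 0.8810 + -0.0860i, |z|^2 = 0.7836
Iter 2: z = 1.6498 + -0.2375i, |z|^2 = 2.7781
Iter 3: z = 3.5463 + -0.8697i, |z|^2 = 13.3327
Escaped at iteration 3

Answer: 3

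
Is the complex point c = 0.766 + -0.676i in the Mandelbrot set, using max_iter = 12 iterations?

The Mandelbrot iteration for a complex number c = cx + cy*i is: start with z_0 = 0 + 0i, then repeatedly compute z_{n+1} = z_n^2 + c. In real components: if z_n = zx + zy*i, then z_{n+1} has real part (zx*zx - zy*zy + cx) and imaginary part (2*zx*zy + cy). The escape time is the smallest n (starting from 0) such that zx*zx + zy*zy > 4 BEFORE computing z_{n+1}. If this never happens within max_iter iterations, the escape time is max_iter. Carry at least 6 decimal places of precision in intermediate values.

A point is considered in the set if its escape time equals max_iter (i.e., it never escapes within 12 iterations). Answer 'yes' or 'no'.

Answer: no

Derivation:
z_0 = 0 + 0i, c = 0.7660 + -0.6760i
Iter 1: z = 0.7660 + -0.6760i, |z|^2 = 1.0437
Iter 2: z = 0.8958 + -1.7116i, |z|^2 = 3.7321
Iter 3: z = -1.3613 + -3.7425i, |z|^2 = 15.8593
Escaped at iteration 3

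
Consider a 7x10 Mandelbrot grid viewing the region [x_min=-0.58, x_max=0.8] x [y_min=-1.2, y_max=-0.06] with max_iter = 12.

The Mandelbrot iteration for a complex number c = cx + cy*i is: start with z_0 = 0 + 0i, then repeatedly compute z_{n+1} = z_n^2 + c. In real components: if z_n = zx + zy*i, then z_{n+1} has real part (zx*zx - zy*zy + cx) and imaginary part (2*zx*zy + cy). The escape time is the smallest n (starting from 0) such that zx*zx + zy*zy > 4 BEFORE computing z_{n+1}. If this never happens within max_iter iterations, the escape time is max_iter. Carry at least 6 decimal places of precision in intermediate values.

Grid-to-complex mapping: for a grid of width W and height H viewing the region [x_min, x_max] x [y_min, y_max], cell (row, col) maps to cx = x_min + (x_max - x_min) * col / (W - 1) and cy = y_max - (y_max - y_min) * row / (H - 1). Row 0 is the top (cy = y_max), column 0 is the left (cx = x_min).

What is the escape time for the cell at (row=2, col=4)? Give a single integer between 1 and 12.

Answer: 12

Derivation:
z_0 = 0 + 0i, c = 0.3400 + -0.3133i
Iter 1: z = 0.3400 + -0.3133i, |z|^2 = 0.2138
Iter 2: z = 0.3574 + -0.5264i, |z|^2 = 0.4048
Iter 3: z = 0.1907 + -0.6896i, |z|^2 = 0.5119
Iter 4: z = -0.0992 + -0.5763i, |z|^2 = 0.3420
Iter 5: z = 0.0177 + -0.1990i, |z|^2 = 0.0399
Iter 6: z = 0.3007 + -0.3204i, |z|^2 = 0.1931
Iter 7: z = 0.3278 + -0.5060i, |z|^2 = 0.3635
Iter 8: z = 0.1914 + -0.6451i, |z|^2 = 0.4528
Iter 9: z = -0.0395 + -0.5602i, |z|^2 = 0.3154
Iter 10: z = 0.0277 + -0.2691i, |z|^2 = 0.0732
Iter 11: z = 0.2684 + -0.3282i, |z|^2 = 0.1798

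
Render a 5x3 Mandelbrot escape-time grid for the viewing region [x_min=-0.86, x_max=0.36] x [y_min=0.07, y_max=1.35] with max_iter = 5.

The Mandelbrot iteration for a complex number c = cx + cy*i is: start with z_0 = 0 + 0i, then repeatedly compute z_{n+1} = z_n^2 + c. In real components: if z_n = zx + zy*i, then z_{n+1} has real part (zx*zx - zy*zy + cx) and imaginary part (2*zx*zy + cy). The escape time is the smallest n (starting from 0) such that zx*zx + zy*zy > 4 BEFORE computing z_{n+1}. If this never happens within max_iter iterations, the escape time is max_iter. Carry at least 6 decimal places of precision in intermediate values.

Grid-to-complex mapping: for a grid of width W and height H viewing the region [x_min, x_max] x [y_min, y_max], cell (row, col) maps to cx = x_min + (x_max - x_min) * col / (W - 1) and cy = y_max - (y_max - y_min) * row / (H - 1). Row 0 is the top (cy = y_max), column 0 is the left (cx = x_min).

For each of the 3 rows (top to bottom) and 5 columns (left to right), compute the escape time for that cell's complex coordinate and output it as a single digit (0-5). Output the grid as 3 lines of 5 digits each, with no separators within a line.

Answer: 22222
45555
55555

Derivation:
(row=0, col=0): c = -0.8600 + 1.3500i → escape time 2
(row=0, col=1): c = -0.5550 + 1.3500i → escape time 2
(row=0, col=2): c = -0.2500 + 1.3500i → escape time 2
(row=0, col=3): c = 0.0550 + 1.3500i → escape time 2
(row=0, col=4): c = 0.3600 + 1.3500i → escape time 2
(row=1, col=0): c = -0.8600 + 0.7100i → escape time 4
(row=1, col=1): c = -0.5550 + 0.7100i → escape time 5
(row=1, col=2): c = -0.2500 + 0.7100i → escape time 5
(row=1, col=3): c = 0.0550 + 0.7100i → escape time 5
(row=1, col=4): c = 0.3600 + 0.7100i → escape time 5
(row=2, col=0): c = -0.8600 + 0.0700i → escape time 5
(row=2, col=1): c = -0.5550 + 0.0700i → escape time 5
(row=2, col=2): c = -0.2500 + 0.0700i → escape time 5
(row=2, col=3): c = 0.0550 + 0.0700i → escape time 5
(row=2, col=4): c = 0.3600 + 0.0700i → escape time 5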